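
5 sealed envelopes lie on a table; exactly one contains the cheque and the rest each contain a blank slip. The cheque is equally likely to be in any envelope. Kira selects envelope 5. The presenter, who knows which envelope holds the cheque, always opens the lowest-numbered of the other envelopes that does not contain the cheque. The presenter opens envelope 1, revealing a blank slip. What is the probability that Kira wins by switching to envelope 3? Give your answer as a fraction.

1/4

Consider each possible location of the cheque in turn.
If it is in envelope 1 (prior 1/5): the presenter opened envelope 1, so this case is ruled out; weight (1/5)·0 = 0.
If it is in any of envelopes 2, 3, 4, and 5 (prior 1/5 each): envelope 1 is the lowest-numbered option available, probability 1; weight (1/5)·1 = 1/5 each.
The weights sum to 4/5.
So P(the cheque in envelope 3 | the presenter opened envelope 1) = (1/5) / (4/5) = 1/4.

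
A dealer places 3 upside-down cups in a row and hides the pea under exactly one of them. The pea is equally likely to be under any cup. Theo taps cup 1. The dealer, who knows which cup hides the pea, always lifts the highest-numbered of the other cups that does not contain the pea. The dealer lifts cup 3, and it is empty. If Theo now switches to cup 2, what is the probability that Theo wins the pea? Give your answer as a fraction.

Condition on the true location of the pea.
If it is under either of cups 1 and 2 (prior 1/3 each): cup 3 is the highest-numbered option available, probability 1; weight (1/3)·1 = 1/3 each.
If it is under cup 3 (prior 1/3): the dealer opened cup 3, so this case is ruled out; weight (1/3)·0 = 0.
The weights sum to 2/3.
So P(the pea under cup 2 | the dealer opened cup 3) = (1/3) / (2/3) = 1/2.

1/2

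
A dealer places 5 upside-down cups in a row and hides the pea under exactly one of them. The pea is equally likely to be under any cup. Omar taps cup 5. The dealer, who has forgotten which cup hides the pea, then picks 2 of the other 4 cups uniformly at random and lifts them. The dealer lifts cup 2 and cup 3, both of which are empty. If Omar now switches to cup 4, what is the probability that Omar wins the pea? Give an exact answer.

Condition on the true location of the pea.
If it is under any of cups 1, 4, and 5 (prior 1/5 each): the dealer picks exactly this set with probability 1/6 regardless, and none is the prize; weight (1/5)·(1/6) = 1/30 each.
If it is under either of cups 2 and 3 (prior 1/5 each): that cup was opened and seen not to hold the prize — ruled out; weight (1/5)·0 = 0 each.
The weights sum to 1/10.
So P(the pea under cup 4 | the dealer opened cup 2 and cup 3) = (1/30) / (1/10) = 1/3.

1/3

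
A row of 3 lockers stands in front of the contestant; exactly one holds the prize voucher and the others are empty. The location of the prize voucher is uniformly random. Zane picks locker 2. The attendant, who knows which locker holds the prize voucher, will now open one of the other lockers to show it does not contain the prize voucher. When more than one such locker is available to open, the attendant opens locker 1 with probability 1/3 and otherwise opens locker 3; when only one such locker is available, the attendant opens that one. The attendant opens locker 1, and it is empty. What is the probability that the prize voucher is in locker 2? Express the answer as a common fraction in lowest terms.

Condition on the true location of the prize voucher.
If it is in locker 1 (prior 1/3): the attendant opened locker 1, so this case is ruled out; weight (1/3)·0 = 0.
If it is in locker 2 (prior 1/3): locker 1 is available, opened with probability 1/3; weight (1/3)·(1/3) = 1/9.
If it is in locker 3 (prior 1/3): only locker 1 is available, probability 1; weight (1/3)·1 = 1/3.
The weights sum to 4/9.
So P(the prize voucher in locker 2 | the attendant opened locker 1) = (1/9) / (4/9) = 1/4.

1/4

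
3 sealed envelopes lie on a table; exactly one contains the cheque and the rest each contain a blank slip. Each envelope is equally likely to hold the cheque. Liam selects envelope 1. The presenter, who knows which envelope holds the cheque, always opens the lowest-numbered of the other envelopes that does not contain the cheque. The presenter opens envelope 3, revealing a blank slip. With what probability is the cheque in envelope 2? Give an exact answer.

Apply Bayes' rule, conditioning on where the cheque actually is.
If it is in envelope 1 (prior 1/3): the presenter would have opened envelope 2 instead, probability 0; weight (1/3)·0 = 0.
If it is in envelope 2 (prior 1/3): envelope 3 is the lowest-numbered option available, probability 1; weight (1/3)·1 = 1/3.
If it is in envelope 3 (prior 1/3): the presenter opened envelope 3, so this case is ruled out; weight (1/3)·0 = 0.
The weights sum to 1/3.
So P(the cheque in envelope 2 | the presenter opened envelope 3) = (1/3) / (1/3) = 1.

1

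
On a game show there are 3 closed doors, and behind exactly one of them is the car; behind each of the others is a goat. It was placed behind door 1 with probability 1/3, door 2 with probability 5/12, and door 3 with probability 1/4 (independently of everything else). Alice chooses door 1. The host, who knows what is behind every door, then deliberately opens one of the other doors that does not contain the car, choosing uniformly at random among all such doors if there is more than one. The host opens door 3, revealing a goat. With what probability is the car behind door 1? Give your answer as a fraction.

Apply Bayes' rule, conditioning on where the car actually is.
If it is behind door 1 (prior 1/3): the host has 2 equally likely choices, so probability 1/2; weight (1/3)·(1/2) = 1/6.
If it is behind door 2 (prior 5/12): the host has no choice, probability 1; weight (5/12)·1 = 5/12.
If it is behind door 3 (prior 1/4): the host opened door 3, so this case is ruled out; weight (1/4)·0 = 0.
The weights sum to 7/12.
So P(the car behind door 1 | the host opened door 3) = (1/6) / (7/12) = 2/7.

2/7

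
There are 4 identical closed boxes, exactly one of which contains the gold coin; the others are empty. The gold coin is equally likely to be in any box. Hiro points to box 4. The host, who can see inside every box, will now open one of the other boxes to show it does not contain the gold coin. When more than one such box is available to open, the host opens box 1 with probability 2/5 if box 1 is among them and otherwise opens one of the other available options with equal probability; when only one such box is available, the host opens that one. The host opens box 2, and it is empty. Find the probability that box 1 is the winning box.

5/14

Consider each possible location of the gold coin in turn.
If it is in box 1 (prior 1/4): box 1 holds the prize so is unavailable; the host chooses uniformly among the 2 others, probability 1/2; weight (1/4)·(1/2) = 1/8.
If it is in box 2 (prior 1/4): the host opened box 2, so this case is ruled out; weight (1/4)·0 = 0.
If it is in box 3 (prior 1/4): box 1 is available but not opened, probability 3/5; weight (1/4)·(3/5) = 3/20.
If it is in box 4 (prior 1/4): box 1 is available but not opened; box 2 gets probability (1 − 2/5)/2 = 3/10; weight (1/4)·(3/10) = 3/40.
The weights sum to 7/20.
So P(the gold coin in box 1 | the host opened box 2) = (1/8) / (7/20) = 5/14.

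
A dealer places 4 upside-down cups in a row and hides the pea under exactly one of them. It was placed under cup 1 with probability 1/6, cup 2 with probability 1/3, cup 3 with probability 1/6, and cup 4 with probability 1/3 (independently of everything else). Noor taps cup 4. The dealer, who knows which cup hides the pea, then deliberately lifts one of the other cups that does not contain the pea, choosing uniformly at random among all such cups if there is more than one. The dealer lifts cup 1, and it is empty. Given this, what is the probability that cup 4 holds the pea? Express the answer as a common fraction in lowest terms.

Consider each possible location of the pea in turn.
If it is under cup 1 (prior 1/6): the dealer opened cup 1, so this case is ruled out; weight (1/6)·0 = 0.
If it is under cup 2 (prior 1/3): the dealer has 2 equally likely choices, so probability 1/2; weight (1/3)·(1/2) = 1/6.
If it is under cup 3 (prior 1/6): the dealer has 2 equally likely choices, so probability 1/2; weight (1/6)·(1/2) = 1/12.
If it is under cup 4 (prior 1/3): the dealer has 3 equally likely choices, so probability 1/3; weight (1/3)·(1/3) = 1/9.
The weights sum to 13/36.
So P(the pea under cup 4 | the dealer opened cup 1) = (1/9) / (13/36) = 4/13.

4/13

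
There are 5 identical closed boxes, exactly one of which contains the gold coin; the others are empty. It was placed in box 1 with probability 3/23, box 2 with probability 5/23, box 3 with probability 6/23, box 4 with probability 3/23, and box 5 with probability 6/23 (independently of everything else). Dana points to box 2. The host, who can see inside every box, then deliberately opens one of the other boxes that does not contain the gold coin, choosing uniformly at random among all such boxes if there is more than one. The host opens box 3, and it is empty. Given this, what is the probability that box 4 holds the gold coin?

4/21

Consider each possible location of the gold coin in turn.
If it is in either of boxes 1 and 4 (prior 3/23 each): the host has 3 equally likely choices, so probability 1/3; weight (3/23)·(1/3) = 1/23 each.
If it is in box 2 (prior 5/23): the host has 4 equally likely choices, so probability 1/4; weight (5/23)·(1/4) = 5/92.
If it is in box 3 (prior 6/23): the host opened box 3, so this case is ruled out; weight (6/23)·0 = 0.
If it is in box 5 (prior 6/23): the host has 3 equally likely choices, so probability 1/3; weight (6/23)·(1/3) = 2/23.
The weights sum to 21/92.
So P(the gold coin in box 4 | the host opened box 3) = (1/23) / (21/92) = 4/21.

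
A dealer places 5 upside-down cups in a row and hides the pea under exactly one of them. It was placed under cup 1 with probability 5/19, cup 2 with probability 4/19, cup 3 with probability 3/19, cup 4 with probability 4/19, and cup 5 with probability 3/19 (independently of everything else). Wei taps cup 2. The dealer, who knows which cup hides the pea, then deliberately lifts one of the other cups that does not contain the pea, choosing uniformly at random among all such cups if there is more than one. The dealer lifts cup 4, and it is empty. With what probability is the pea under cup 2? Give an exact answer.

Apply Bayes' rule, conditioning on where the pea actually is.
If it is under cup 1 (prior 5/19): the dealer has 3 equally likely choices, so probability 1/3; weight (5/19)·(1/3) = 5/57.
If it is under cup 2 (prior 4/19): the dealer has 4 equally likely choices, so probability 1/4; weight (4/19)·(1/4) = 1/19.
If it is under either of cups 3 and 5 (prior 3/19 each): the dealer has 3 equally likely choices, so probability 1/3; weight (3/19)·(1/3) = 1/19 each.
If it is under cup 4 (prior 4/19): the dealer opened cup 4, so this case is ruled out; weight (4/19)·0 = 0.
The weights sum to 14/57.
So P(the pea under cup 2 | the dealer opened cup 4) = (1/19) / (14/57) = 3/14.

3/14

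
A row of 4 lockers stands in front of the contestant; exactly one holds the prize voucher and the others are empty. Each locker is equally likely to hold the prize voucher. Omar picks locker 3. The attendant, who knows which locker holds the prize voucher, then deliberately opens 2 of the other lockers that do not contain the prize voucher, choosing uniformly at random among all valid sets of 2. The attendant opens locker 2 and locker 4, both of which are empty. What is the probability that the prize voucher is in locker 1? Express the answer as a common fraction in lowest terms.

Apply Bayes' rule, conditioning on where the prize voucher actually is.
If it is in locker 1 (prior 1/4): the attendant has no choice, probability 1; weight (1/4)·1 = 1/4.
If it is in either of lockers 2 and 4 (prior 1/4 each): that locker was opened and seen not to hold the prize — ruled out; weight (1/4)·0 = 0 each.
If it is in locker 3 (prior 1/4): the attendant has 3 equally likely choices, so probability 1/3; weight (1/4)·(1/3) = 1/12.
The weights sum to 1/3.
So P(the prize voucher in locker 1 | the attendant opened locker 2 and locker 4) = (1/4) / (1/3) = 3/4.

3/4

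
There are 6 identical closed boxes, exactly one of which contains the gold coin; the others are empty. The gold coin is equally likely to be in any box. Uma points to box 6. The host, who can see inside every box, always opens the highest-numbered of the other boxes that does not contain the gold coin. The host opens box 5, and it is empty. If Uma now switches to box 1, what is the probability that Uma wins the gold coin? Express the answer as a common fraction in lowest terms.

1/5

Condition on the true location of the gold coin.
If it is in any of boxes 1, 2, 3, 4, and 6 (prior 1/6 each): box 5 is the highest-numbered option available, probability 1; weight (1/6)·1 = 1/6 each.
If it is in box 5 (prior 1/6): the host opened box 5, so this case is ruled out; weight (1/6)·0 = 0.
The weights sum to 5/6.
So P(the gold coin in box 1 | the host opened box 5) = (1/6) / (5/6) = 1/5.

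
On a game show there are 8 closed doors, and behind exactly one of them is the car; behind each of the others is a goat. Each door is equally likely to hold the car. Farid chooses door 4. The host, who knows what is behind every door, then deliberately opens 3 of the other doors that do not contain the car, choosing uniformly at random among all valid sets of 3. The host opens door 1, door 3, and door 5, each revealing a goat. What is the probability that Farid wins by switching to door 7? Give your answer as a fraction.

Condition on the true location of the car.
If it is behind any of doors 1, 3, and 5 (prior 1/8 each): that door was opened and seen not to hold the prize — ruled out; weight (1/8)·0 = 0 each.
If it is behind any of doors 2, 6, 7, and 8 (prior 1/8 each): the host has 20 equally likely choices, so probability 1/20; weight (1/8)·(1/20) = 1/160 each.
If it is behind door 4 (prior 1/8): the host has 35 equally likely choices, so probability 1/35; weight (1/8)·(1/35) = 1/280.
The weights sum to 1/35.
So P(the car behind door 7 | the host opened door 1, door 3, and door 5) = (1/160) / (1/35) = 7/32.

7/32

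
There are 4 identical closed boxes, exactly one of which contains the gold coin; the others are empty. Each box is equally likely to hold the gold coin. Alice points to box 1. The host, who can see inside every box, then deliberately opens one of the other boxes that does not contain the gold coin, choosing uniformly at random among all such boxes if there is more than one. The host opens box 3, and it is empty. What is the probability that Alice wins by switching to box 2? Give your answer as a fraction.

Condition on the true location of the gold coin.
If it is in box 1 (prior 1/4): the host has 3 equally likely choices, so probability 1/3; weight (1/4)·(1/3) = 1/12.
If it is in either of boxes 2 and 4 (prior 1/4 each): the host has 2 equally likely choices, so probability 1/2; weight (1/4)·(1/2) = 1/8 each.
If it is in box 3 (prior 1/4): the host opened box 3, so this case is ruled out; weight (1/4)·0 = 0.
The weights sum to 1/3.
So P(the gold coin in box 2 | the host opened box 3) = (1/8) / (1/3) = 3/8.

3/8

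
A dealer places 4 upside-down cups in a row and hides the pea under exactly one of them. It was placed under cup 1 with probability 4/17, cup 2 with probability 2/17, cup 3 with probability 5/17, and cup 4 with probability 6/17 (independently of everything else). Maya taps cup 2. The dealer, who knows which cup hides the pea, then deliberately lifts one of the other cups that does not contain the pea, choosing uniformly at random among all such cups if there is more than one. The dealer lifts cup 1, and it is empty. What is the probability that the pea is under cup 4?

18/37

Apply Bayes' rule, conditioning on where the pea actually is.
If it is under cup 1 (prior 4/17): the dealer opened cup 1, so this case is ruled out; weight (4/17)·0 = 0.
If it is under cup 2 (prior 2/17): the dealer has 3 equally likely choices, so probability 1/3; weight (2/17)·(1/3) = 2/51.
If it is under cup 3 (prior 5/17): the dealer has 2 equally likely choices, so probability 1/2; weight (5/17)·(1/2) = 5/34.
If it is under cup 4 (prior 6/17): the dealer has 2 equally likely choices, so probability 1/2; weight (6/17)·(1/2) = 3/17.
The weights sum to 37/102.
So P(the pea under cup 4 | the dealer opened cup 1) = (3/17) / (37/102) = 18/37.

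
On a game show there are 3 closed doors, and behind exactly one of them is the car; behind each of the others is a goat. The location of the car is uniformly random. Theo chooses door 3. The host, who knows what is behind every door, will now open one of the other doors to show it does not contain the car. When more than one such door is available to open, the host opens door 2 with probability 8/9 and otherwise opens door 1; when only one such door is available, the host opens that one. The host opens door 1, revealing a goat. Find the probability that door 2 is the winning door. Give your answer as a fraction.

Condition on the true location of the car.
If it is behind door 1 (prior 1/3): the host opened door 1, so this case is ruled out; weight (1/3)·0 = 0.
If it is behind door 2 (prior 1/3): only door 1 is available, probability 1; weight (1/3)·1 = 1/3.
If it is behind door 3 (prior 1/3): door 2 is available but not opened, probability 1/9; weight (1/3)·(1/9) = 1/27.
The weights sum to 10/27.
So P(the car behind door 2 | the host opened door 1) = (1/3) / (10/27) = 9/10.

9/10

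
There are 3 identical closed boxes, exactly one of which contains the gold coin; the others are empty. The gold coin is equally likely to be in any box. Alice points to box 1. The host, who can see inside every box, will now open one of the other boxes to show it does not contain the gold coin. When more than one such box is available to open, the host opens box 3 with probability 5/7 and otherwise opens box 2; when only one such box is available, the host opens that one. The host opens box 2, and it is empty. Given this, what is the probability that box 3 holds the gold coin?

Consider each possible location of the gold coin in turn.
If it is in box 1 (prior 1/3): box 3 is available but not opened, probability 2/7; weight (1/3)·(2/7) = 2/21.
If it is in box 2 (prior 1/3): the host opened box 2, so this case is ruled out; weight (1/3)·0 = 0.
If it is in box 3 (prior 1/3): only box 2 is available, probability 1; weight (1/3)·1 = 1/3.
The weights sum to 3/7.
So P(the gold coin in box 3 | the host opened box 2) = (1/3) / (3/7) = 7/9.

7/9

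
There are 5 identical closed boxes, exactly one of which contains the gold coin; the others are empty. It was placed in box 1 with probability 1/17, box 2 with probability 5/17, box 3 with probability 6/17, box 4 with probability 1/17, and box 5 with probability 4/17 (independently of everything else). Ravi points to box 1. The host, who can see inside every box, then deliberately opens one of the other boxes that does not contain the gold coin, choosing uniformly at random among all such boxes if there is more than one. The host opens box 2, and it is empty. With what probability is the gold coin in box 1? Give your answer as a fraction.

Condition on the true location of the gold coin.
If it is in box 1 (prior 1/17): the host has 4 equally likely choices, so probability 1/4; weight (1/17)·(1/4) = 1/68.
If it is in box 2 (prior 5/17): the host opened box 2, so this case is ruled out; weight (5/17)·0 = 0.
If it is in box 3 (prior 6/17): the host has 3 equally likely choices, so probability 1/3; weight (6/17)·(1/3) = 2/17.
If it is in box 4 (prior 1/17): the host has 3 equally likely choices, so probability 1/3; weight (1/17)·(1/3) = 1/51.
If it is in box 5 (prior 4/17): the host has 3 equally likely choices, so probability 1/3; weight (4/17)·(1/3) = 4/51.
The weights sum to 47/204.
So P(the gold coin in box 1 | the host opened box 2) = (1/68) / (47/204) = 3/47.

3/47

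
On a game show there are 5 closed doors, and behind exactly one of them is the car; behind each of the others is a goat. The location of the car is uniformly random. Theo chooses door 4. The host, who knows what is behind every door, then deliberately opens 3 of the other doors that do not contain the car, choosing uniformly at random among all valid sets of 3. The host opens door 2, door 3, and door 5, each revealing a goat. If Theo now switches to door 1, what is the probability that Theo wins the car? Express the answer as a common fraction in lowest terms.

Apply Bayes' rule, conditioning on where the car actually is.
If it is behind door 1 (prior 1/5): the host has no choice, probability 1; weight (1/5)·1 = 1/5.
If it is behind any of doors 2, 3, and 5 (prior 1/5 each): that door was opened and seen not to hold the prize — ruled out; weight (1/5)·0 = 0 each.
If it is behind door 4 (prior 1/5): the host has 4 equally likely choices, so probability 1/4; weight (1/5)·(1/4) = 1/20.
The weights sum to 1/4.
So P(the car behind door 1 | the host opened door 2, door 3, and door 5) = (1/5) / (1/4) = 4/5.

4/5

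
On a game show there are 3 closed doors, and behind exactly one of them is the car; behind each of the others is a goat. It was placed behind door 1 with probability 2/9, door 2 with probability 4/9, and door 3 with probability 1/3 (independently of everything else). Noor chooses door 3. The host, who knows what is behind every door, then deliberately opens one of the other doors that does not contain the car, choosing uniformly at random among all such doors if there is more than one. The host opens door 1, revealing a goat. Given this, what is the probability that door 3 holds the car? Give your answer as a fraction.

Condition on the true location of the car.
If it is behind door 1 (prior 2/9): the host opened door 1, so this case is ruled out; weight (2/9)·0 = 0.
If it is behind door 2 (prior 4/9): the host has no choice, probability 1; weight (4/9)·1 = 4/9.
If it is behind door 3 (prior 1/3): the host has 2 equally likely choices, so probability 1/2; weight (1/3)·(1/2) = 1/6.
The weights sum to 11/18.
So P(the car behind door 3 | the host opened door 1) = (1/6) / (11/18) = 3/11.

3/11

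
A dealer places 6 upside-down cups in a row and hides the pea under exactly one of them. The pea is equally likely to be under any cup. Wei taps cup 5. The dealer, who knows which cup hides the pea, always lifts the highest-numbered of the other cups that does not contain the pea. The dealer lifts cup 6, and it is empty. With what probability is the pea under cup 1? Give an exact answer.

1/5

Condition on the true location of the pea.
If it is under any of cups 1, 2, 3, 4, and 5 (prior 1/6 each): cup 6 is the highest-numbered option available, probability 1; weight (1/6)·1 = 1/6 each.
If it is under cup 6 (prior 1/6): the dealer opened cup 6, so this case is ruled out; weight (1/6)·0 = 0.
The weights sum to 5/6.
So P(the pea under cup 1 | the dealer opened cup 6) = (1/6) / (5/6) = 1/5.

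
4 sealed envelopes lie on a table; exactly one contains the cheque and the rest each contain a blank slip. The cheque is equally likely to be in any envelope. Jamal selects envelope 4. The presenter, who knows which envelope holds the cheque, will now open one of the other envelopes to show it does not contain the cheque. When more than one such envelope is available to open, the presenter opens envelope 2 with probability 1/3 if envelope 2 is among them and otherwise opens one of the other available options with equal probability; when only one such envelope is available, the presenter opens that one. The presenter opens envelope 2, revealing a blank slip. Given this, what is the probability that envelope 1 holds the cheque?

Apply Bayes' rule, conditioning on where the cheque actually is.
If it is in any of envelopes 1, 3, and 4 (prior 1/4 each): envelope 2 is available, opened with probability 1/3; weight (1/4)·(1/3) = 1/12 each.
If it is in envelope 2 (prior 1/4): the presenter opened envelope 2, so this case is ruled out; weight (1/4)·0 = 0.
The weights sum to 1/4.
So P(the cheque in envelope 1 | the presenter opened envelope 2) = (1/12) / (1/4) = 1/3.

1/3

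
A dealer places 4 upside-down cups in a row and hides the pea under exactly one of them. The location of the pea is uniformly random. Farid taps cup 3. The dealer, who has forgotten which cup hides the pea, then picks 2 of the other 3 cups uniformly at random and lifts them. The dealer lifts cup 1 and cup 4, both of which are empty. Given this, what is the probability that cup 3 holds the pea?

1/2

Apply Bayes' rule, conditioning on where the pea actually is.
If it is under either of cups 1 and 4 (prior 1/4 each): that cup was opened and seen not to hold the prize — ruled out; weight (1/4)·0 = 0 each.
If it is under either of cups 2 and 3 (prior 1/4 each): the dealer picks exactly this set with probability 1/3 regardless, and none is the prize; weight (1/4)·(1/3) = 1/12 each.
The weights sum to 1/6.
So P(the pea under cup 3 | the dealer opened cup 1 and cup 4) = (1/12) / (1/6) = 1/2.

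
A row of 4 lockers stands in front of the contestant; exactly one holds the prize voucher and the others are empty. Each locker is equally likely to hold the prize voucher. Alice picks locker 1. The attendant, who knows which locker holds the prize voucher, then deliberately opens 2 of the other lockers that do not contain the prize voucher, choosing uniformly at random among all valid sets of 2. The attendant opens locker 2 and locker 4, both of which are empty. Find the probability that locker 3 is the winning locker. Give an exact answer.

3/4

Condition on the true location of the prize voucher.
If it is in locker 1 (prior 1/4): the attendant has 3 equally likely choices, so probability 1/3; weight (1/4)·(1/3) = 1/12.
If it is in either of lockers 2 and 4 (prior 1/4 each): that locker was opened and seen not to hold the prize — ruled out; weight (1/4)·0 = 0 each.
If it is in locker 3 (prior 1/4): the attendant has no choice, probability 1; weight (1/4)·1 = 1/4.
The weights sum to 1/3.
So P(the prize voucher in locker 3 | the attendant opened locker 2 and locker 4) = (1/4) / (1/3) = 3/4.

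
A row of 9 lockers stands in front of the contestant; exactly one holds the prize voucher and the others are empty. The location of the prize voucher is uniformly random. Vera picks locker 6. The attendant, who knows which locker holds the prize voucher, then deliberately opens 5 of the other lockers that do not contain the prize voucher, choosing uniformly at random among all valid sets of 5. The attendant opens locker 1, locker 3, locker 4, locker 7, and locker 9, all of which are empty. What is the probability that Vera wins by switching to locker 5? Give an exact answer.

Apply Bayes' rule, conditioning on where the prize voucher actually is.
If it is in any of lockers 1, 3, 4, 7, and 9 (prior 1/9 each): that locker was opened and seen not to hold the prize — ruled out; weight (1/9)·0 = 0 each.
If it is in any of lockers 2, 5, and 8 (prior 1/9 each): the attendant has 21 equally likely choices, so probability 1/21; weight (1/9)·(1/21) = 1/189 each.
If it is in locker 6 (prior 1/9): the attendant has 56 equally likely choices, so probability 1/56; weight (1/9)·(1/56) = 1/504.
The weights sum to 1/56.
So P(the prize voucher in locker 5 | the attendant opened locker 1, locker 3, locker 4, locker 7, and locker 9) = (1/189) / (1/56) = 8/27.

8/27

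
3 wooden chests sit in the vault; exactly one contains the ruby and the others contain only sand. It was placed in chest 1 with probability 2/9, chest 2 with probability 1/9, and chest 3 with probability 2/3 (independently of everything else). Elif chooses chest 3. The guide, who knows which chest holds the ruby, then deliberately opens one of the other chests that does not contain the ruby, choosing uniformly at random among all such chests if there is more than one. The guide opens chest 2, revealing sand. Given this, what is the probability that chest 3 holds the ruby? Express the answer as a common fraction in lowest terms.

3/5

Apply Bayes' rule, conditioning on where the ruby actually is.
If it is in chest 1 (prior 2/9): the guide has no choice, probability 1; weight (2/9)·1 = 2/9.
If it is in chest 2 (prior 1/9): the guide opened chest 2, so this case is ruled out; weight (1/9)·0 = 0.
If it is in chest 3 (prior 2/3): the guide has 2 equally likely choices, so probability 1/2; weight (2/3)·(1/2) = 1/3.
The weights sum to 5/9.
So P(the ruby in chest 3 | the guide opened chest 2) = (1/3) / (5/9) = 3/5.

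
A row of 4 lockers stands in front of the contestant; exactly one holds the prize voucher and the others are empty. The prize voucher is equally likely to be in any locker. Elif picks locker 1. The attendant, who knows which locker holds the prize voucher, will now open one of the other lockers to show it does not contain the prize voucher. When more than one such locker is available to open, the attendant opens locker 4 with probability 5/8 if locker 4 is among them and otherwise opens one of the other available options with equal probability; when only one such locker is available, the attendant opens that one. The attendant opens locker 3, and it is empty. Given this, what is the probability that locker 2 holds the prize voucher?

Apply Bayes' rule, conditioning on where the prize voucher actually is.
If it is in locker 1 (prior 1/4): locker 4 is available but not opened; locker 3 gets probability (1 − 5/8)/2 = 3/16; weight (1/4)·(3/16) = 3/64.
If it is in locker 2 (prior 1/4): locker 4 is available but not opened, probability 3/8; weight (1/4)·(3/8) = 3/32.
If it is in locker 3 (prior 1/4): the attendant opened locker 3, so this case is ruled out; weight (1/4)·0 = 0.
If it is in locker 4 (prior 1/4): locker 4 holds the prize so is unavailable; the attendant chooses uniformly among the 2 others, probability 1/2; weight (1/4)·(1/2) = 1/8.
The weights sum to 17/64.
So P(the prize voucher in locker 2 | the attendant opened locker 3) = (3/32) / (17/64) = 6/17.

6/17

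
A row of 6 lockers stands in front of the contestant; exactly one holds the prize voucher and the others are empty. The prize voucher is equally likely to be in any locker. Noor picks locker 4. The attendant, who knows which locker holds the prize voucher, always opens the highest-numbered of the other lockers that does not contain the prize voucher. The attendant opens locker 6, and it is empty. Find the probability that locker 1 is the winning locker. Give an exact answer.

1/5

Consider each possible location of the prize voucher in turn.
If it is in any of lockers 1, 2, 3, 4, and 5 (prior 1/6 each): locker 6 is the highest-numbered option available, probability 1; weight (1/6)·1 = 1/6 each.
If it is in locker 6 (prior 1/6): the attendant opened locker 6, so this case is ruled out; weight (1/6)·0 = 0.
The weights sum to 5/6.
So P(the prize voucher in locker 1 | the attendant opened locker 6) = (1/6) / (5/6) = 1/5.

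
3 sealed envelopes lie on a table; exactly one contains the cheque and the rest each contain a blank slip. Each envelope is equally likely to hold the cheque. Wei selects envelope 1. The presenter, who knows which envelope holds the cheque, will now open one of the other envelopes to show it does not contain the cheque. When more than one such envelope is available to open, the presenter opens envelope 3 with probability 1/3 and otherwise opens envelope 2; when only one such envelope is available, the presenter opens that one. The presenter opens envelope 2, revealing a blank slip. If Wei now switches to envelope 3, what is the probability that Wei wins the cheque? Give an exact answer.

3/5

Condition on the true location of the cheque.
If it is in envelope 1 (prior 1/3): envelope 3 is available but not opened, probability 2/3; weight (1/3)·(2/3) = 2/9.
If it is in envelope 2 (prior 1/3): the presenter opened envelope 2, so this case is ruled out; weight (1/3)·0 = 0.
If it is in envelope 3 (prior 1/3): only envelope 2 is available, probability 1; weight (1/3)·1 = 1/3.
The weights sum to 5/9.
So P(the cheque in envelope 3 | the presenter opened envelope 2) = (1/3) / (5/9) = 3/5.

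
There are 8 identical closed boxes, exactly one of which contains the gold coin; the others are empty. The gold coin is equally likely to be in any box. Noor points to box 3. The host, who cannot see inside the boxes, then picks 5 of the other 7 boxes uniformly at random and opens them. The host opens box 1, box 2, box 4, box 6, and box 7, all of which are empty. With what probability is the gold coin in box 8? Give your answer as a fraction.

Apply Bayes' rule, conditioning on where the gold coin actually is.
If it is in any of boxes 1, 2, 4, 6, and 7 (prior 1/8 each): that box was opened and seen not to hold the prize — ruled out; weight (1/8)·0 = 0 each.
If it is in any of boxes 3, 5, and 8 (prior 1/8 each): the host picks exactly this set with probability 1/21 regardless, and none is the prize; weight (1/8)·(1/21) = 1/168 each.
The weights sum to 1/56.
So P(the gold coin in box 8 | the host opened box 1, box 2, box 4, box 6, and box 7) = (1/168) / (1/56) = 1/3.

1/3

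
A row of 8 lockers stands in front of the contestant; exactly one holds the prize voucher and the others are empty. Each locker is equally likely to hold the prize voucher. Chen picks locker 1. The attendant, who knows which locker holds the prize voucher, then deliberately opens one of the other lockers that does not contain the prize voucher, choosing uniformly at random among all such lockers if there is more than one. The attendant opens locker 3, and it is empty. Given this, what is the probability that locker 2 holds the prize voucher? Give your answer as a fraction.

7/48

Condition on the true location of the prize voucher.
If it is in locker 1 (prior 1/8): the attendant has 7 equally likely choices, so probability 1/7; weight (1/8)·(1/7) = 1/56.
If it is in any of lockers 2, 4, 5, 6, 7, and 8 (prior 1/8 each): the attendant has 6 equally likely choices, so probability 1/6; weight (1/8)·(1/6) = 1/48 each.
If it is in locker 3 (prior 1/8): the attendant opened locker 3, so this case is ruled out; weight (1/8)·0 = 0.
The weights sum to 1/7.
So P(the prize voucher in locker 2 | the attendant opened locker 3) = (1/48) / (1/7) = 7/48.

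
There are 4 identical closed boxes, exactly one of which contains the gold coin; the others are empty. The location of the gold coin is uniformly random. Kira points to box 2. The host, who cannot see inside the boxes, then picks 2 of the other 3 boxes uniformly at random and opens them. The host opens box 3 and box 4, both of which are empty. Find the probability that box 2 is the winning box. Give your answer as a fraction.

1/2

Consider each possible location of the gold coin in turn.
If it is in either of boxes 1 and 2 (prior 1/4 each): the host picks exactly this set with probability 1/3 regardless, and none is the prize; weight (1/4)·(1/3) = 1/12 each.
If it is in either of boxes 3 and 4 (prior 1/4 each): that box was opened and seen not to hold the prize — ruled out; weight (1/4)·0 = 0 each.
The weights sum to 1/6.
So P(the gold coin in box 2 | the host opened box 3 and box 4) = (1/12) / (1/6) = 1/2.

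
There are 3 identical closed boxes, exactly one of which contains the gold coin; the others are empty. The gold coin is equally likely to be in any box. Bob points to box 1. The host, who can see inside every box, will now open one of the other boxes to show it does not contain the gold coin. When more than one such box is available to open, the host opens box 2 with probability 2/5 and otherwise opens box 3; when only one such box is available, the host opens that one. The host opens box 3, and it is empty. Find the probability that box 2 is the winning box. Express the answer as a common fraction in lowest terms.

5/8

Apply Bayes' rule, conditioning on where the gold coin actually is.
If it is in box 1 (prior 1/3): box 2 is available but not opened, probability 3/5; weight (1/3)·(3/5) = 1/5.
If it is in box 2 (prior 1/3): only box 3 is available, probability 1; weight (1/3)·1 = 1/3.
If it is in box 3 (prior 1/3): the host opened box 3, so this case is ruled out; weight (1/3)·0 = 0.
The weights sum to 8/15.
So P(the gold coin in box 2 | the host opened box 3) = (1/3) / (8/15) = 5/8.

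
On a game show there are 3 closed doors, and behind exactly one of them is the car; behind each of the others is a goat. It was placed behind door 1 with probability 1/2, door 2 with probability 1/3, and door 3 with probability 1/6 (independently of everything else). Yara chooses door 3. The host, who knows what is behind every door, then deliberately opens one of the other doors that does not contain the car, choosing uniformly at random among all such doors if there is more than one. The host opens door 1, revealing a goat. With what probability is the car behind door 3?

Consider each possible location of the car in turn.
If it is behind door 1 (prior 1/2): the host opened door 1, so this case is ruled out; weight (1/2)·0 = 0.
If it is behind door 2 (prior 1/3): the host has no choice, probability 1; weight (1/3)·1 = 1/3.
If it is behind door 3 (prior 1/6): the host has 2 equally likely choices, so probability 1/2; weight (1/6)·(1/2) = 1/12.
The weights sum to 5/12.
So P(the car behind door 3 | the host opened door 1) = (1/12) / (5/12) = 1/5.

1/5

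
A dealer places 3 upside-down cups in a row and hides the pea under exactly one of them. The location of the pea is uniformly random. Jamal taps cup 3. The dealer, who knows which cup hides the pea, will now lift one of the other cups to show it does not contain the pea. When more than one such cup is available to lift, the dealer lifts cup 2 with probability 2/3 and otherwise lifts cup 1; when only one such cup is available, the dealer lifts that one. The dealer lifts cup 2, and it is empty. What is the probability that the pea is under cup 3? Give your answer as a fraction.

Consider each possible location of the pea in turn.
If it is under cup 1 (prior 1/3): only cup 2 is available, probability 1; weight (1/3)·1 = 1/3.
If it is under cup 2 (prior 1/3): the dealer opened cup 2, so this case is ruled out; weight (1/3)·0 = 0.
If it is under cup 3 (prior 1/3): cup 2 is available, opened with probability 2/3; weight (1/3)·(2/3) = 2/9.
The weights sum to 5/9.
So P(the pea under cup 3 | the dealer opened cup 2) = (2/9) / (5/9) = 2/5.

2/5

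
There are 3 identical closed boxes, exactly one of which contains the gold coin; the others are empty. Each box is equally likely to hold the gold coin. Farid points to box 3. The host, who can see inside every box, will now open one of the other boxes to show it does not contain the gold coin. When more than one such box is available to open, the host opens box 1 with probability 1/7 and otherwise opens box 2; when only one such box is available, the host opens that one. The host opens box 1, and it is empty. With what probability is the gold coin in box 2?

Consider each possible location of the gold coin in turn.
If it is in box 1 (prior 1/3): the host opened box 1, so this case is ruled out; weight (1/3)·0 = 0.
If it is in box 2 (prior 1/3): only box 1 is available, probability 1; weight (1/3)·1 = 1/3.
If it is in box 3 (prior 1/3): box 1 is available, opened with probability 1/7; weight (1/3)·(1/7) = 1/21.
The weights sum to 8/21.
So P(the gold coin in box 2 | the host opened box 1) = (1/3) / (8/21) = 7/8.

7/8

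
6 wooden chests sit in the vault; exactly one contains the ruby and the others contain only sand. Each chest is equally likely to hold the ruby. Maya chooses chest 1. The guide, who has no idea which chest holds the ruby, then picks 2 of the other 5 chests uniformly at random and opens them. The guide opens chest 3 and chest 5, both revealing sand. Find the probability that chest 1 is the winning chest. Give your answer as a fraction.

Because the guide chose which chests to open without knowing where the ruby is, the choice is independent of the prize location. Learning that none of the 2 opened chests holds the ruby simply rules out those 2 locations and leaves the remaining 4 chests still equally likely by symmetry.
So P(the ruby in chest 1) = 1/4.

1/4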